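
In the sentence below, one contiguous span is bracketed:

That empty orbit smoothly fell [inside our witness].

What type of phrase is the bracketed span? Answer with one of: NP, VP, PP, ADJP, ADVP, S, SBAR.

"inside" is the head of the bracketed span, so the span is a prepositional phrase: PP.

PP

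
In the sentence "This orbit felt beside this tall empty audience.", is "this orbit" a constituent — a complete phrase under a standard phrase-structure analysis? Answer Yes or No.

Yes

These words form the whole noun phrase headed by "orbit", so yes — one constituent.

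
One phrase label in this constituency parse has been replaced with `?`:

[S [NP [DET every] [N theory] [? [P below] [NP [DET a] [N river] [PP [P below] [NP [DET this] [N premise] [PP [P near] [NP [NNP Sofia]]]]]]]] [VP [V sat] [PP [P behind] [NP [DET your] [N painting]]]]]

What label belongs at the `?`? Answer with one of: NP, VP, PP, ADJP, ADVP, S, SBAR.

The `?` node immediately contains: P 'below', NP. That is the internal structure of a prepositional phrase, so the label is PP.

PP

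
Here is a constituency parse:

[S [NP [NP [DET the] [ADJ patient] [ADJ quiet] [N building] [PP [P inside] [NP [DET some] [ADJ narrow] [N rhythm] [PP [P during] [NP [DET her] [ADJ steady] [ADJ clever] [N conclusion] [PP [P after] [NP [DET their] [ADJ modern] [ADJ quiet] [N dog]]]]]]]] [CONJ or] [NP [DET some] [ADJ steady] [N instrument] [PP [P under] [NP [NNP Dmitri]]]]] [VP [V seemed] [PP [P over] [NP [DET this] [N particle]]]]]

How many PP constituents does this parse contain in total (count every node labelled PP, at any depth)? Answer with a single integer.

5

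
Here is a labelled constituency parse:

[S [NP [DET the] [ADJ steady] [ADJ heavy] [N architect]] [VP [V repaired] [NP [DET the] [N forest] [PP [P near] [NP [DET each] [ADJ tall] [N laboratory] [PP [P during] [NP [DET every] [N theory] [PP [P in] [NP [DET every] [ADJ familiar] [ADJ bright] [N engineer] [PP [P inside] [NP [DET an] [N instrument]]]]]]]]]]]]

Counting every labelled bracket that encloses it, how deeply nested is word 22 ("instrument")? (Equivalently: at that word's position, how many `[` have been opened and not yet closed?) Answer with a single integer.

12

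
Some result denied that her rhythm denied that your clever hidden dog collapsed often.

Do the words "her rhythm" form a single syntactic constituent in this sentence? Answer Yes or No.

Yes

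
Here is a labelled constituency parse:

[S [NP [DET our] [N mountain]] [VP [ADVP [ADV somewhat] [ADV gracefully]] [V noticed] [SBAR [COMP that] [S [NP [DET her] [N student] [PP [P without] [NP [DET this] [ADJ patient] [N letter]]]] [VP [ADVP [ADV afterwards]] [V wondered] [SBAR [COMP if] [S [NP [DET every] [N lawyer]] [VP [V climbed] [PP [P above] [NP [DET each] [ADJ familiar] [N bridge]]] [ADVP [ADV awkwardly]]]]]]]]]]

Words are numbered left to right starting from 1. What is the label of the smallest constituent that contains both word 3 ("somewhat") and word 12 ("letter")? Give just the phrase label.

The smallest bracket enclosing both words is [VP somewhat gracefully noticed that her student without this patient letter afterwards wondered if every lawyer climbed above each familiar bridge awkwardly], so the label is VP.

VP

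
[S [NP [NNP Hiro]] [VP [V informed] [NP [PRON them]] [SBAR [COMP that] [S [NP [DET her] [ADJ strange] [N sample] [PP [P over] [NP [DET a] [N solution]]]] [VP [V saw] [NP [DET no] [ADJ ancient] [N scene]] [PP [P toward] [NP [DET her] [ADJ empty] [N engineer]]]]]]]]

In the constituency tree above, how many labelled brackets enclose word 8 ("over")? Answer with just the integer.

Counting open brackets not yet closed at "over": [S [VP [SBAR [S [NP [PP [P = 7.

7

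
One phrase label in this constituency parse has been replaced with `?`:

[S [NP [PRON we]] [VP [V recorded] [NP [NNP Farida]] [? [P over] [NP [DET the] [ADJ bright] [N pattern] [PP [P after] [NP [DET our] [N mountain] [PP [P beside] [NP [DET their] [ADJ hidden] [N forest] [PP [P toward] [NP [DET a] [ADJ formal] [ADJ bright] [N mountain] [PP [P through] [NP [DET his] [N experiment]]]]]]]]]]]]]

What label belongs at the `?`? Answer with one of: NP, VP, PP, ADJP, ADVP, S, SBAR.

PP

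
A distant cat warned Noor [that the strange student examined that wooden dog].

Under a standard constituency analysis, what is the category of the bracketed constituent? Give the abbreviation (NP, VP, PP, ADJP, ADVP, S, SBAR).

The span is built around the complementizer "that" — a subordinate clause (SBAR).

SBAR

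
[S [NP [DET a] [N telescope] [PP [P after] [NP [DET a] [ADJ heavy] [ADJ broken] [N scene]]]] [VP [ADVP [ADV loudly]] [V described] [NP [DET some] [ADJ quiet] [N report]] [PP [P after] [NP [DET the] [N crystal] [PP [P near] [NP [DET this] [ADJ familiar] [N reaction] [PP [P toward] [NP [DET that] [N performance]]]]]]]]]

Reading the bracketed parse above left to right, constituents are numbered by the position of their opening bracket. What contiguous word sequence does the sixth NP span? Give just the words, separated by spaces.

that performance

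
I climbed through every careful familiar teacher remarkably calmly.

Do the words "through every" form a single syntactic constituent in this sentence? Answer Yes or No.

No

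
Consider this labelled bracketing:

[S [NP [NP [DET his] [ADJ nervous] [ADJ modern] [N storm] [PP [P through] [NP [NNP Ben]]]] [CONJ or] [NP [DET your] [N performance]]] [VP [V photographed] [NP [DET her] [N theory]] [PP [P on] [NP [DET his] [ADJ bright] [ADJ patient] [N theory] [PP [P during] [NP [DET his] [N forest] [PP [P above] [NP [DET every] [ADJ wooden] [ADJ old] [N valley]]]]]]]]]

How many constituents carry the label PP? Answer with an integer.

4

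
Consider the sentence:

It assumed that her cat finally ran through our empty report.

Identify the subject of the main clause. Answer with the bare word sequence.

The subject of the main clause is the NP immediately before the verb "assumed": "it".

it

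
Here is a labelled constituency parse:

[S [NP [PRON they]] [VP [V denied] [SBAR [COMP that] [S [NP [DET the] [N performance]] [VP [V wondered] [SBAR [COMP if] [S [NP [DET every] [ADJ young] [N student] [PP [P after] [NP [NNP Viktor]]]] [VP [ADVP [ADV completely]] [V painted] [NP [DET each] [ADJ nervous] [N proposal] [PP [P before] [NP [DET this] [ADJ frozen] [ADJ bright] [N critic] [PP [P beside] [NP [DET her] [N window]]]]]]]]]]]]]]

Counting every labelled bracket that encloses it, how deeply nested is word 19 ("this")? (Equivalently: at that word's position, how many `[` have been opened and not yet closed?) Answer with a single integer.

12

Counting open brackets not yet closed at "this": [S [VP [SBAR [S [VP [SBAR [S [VP [NP [PP [NP [DET = 12.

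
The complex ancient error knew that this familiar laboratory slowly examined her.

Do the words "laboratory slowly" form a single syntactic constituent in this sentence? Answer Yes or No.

"laboratory" belongs to the noun phrase "this familiar laboratory" while "slowly" belongs to the verb phrase "slowly examined her"; a span that runs across that boundary is not a single phrase.

No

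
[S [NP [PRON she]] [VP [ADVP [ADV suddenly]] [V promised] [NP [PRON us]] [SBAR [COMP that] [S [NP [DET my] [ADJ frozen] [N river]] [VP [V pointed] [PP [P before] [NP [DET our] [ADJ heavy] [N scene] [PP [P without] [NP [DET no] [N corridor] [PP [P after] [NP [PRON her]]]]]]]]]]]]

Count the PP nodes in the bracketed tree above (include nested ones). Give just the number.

3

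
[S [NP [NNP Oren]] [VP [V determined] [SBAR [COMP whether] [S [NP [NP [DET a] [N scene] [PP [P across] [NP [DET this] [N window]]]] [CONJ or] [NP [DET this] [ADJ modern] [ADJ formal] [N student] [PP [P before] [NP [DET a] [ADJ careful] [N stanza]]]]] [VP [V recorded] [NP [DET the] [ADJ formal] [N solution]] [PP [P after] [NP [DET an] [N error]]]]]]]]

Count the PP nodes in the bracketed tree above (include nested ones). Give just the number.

The PP constituents are: [PP across this window]; [PP before a careful stanza]; [PP after an error]. Total: 3.

3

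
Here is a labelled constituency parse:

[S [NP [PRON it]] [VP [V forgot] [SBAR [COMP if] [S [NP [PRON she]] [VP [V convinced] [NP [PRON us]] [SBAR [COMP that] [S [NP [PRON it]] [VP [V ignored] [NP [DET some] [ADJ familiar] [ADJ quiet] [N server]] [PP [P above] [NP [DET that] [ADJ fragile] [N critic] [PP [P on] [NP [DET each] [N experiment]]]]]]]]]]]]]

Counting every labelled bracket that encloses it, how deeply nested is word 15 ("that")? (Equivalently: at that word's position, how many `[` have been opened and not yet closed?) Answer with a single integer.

The word sits inside DET, which is inside NP, inside PP, inside VP, inside S, inside SBAR, inside VP, inside S, inside SBAR, inside VP, inside S — 11 brackets in all.

11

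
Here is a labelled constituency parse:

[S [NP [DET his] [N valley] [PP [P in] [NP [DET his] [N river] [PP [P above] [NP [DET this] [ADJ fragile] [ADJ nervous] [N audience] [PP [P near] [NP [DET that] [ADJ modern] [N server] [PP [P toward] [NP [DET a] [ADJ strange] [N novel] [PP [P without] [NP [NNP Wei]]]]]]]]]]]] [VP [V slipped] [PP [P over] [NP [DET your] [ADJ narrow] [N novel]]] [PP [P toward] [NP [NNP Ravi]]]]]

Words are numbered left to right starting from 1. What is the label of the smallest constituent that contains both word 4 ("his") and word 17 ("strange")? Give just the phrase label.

Word 4 lies under S → NP → PP → NP → DET; word 17 lies under S → NP → PP → NP → PP → NP → PP → NP → PP → NP → ADJ. The lowest shared node is the NP.

NP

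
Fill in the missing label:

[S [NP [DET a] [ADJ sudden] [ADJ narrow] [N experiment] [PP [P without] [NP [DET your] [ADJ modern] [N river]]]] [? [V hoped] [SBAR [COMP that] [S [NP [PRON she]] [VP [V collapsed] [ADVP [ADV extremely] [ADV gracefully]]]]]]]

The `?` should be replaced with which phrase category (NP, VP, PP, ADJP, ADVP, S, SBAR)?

Looking at what the `?` directly dominates — V 'hoped', SBAR — this is a verb phrase (VP).

VP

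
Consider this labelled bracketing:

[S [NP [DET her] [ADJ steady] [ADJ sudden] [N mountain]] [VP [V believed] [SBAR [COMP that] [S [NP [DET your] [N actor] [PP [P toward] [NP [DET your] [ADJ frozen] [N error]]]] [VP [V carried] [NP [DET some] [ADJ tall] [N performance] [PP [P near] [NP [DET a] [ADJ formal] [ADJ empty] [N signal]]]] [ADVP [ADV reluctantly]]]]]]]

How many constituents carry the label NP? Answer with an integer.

Listing each NP by its span: [NP her steady sudden mountain]; [NP your actor toward your frozen error]; [NP your frozen error]; [NP some tall performance near a formal empty signal]; [NP a formal empty signal] — that makes 5.

5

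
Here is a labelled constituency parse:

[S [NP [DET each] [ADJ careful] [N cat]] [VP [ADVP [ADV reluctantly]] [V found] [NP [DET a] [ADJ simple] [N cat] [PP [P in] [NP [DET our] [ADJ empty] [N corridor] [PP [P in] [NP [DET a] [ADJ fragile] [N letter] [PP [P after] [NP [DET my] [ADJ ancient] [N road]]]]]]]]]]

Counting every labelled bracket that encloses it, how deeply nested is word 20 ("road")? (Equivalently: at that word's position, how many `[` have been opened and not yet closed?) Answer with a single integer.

10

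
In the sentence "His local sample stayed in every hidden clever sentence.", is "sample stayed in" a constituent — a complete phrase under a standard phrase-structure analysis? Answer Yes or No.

No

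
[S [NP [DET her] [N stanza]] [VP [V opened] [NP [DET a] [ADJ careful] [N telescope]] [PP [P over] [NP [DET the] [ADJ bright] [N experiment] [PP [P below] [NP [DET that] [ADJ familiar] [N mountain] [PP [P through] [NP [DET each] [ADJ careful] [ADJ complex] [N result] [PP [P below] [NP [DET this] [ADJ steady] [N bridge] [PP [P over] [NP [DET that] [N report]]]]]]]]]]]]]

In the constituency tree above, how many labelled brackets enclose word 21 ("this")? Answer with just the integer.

11

Counting open brackets not yet closed at "this": [S [VP [PP [NP [PP [NP [PP [NP [PP [NP [DET = 11.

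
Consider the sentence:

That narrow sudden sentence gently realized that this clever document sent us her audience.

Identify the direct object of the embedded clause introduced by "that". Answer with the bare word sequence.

Within the embedded clause introduced by "that", the direct object of "sent" is "her audience".

her audience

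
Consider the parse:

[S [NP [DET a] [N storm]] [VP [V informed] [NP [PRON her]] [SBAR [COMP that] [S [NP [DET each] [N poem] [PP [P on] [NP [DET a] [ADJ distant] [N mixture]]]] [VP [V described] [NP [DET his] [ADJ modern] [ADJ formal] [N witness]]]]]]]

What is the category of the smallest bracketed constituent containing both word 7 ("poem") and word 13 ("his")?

S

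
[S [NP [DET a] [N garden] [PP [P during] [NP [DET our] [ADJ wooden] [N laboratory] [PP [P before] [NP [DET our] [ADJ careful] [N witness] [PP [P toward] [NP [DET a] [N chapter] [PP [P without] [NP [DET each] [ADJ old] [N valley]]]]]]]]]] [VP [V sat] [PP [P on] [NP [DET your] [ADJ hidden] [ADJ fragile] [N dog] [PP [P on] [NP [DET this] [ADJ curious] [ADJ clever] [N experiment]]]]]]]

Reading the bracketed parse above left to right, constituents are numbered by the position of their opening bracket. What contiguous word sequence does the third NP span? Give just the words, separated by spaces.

our careful witness toward a chapter without each old valley

Opening `[NP` markers occur at word positions 1, 4, 8, 12, 15, 20, 25; the third of these opens the constituent [NP our careful witness toward a chapter without each old valley].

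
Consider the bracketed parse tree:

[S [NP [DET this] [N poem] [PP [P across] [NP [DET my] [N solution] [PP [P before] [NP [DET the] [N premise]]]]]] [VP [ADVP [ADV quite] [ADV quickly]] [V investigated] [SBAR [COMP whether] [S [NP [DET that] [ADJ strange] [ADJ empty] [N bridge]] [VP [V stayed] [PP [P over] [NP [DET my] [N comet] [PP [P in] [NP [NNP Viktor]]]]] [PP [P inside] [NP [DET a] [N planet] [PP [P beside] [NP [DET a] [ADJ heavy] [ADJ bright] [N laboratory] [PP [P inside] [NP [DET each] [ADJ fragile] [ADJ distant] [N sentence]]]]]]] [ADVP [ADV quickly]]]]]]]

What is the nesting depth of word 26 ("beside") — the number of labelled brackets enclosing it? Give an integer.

9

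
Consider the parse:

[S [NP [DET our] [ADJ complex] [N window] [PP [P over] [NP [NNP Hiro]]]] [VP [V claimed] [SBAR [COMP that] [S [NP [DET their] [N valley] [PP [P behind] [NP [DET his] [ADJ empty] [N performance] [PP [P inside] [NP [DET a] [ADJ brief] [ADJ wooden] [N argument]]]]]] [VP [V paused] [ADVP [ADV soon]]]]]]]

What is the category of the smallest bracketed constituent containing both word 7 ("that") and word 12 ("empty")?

SBAR

Word 7 lies under S → VP → SBAR → COMP; word 12 lies under S → VP → SBAR → S → NP → PP → NP → ADJ. The lowest shared node is the SBAR.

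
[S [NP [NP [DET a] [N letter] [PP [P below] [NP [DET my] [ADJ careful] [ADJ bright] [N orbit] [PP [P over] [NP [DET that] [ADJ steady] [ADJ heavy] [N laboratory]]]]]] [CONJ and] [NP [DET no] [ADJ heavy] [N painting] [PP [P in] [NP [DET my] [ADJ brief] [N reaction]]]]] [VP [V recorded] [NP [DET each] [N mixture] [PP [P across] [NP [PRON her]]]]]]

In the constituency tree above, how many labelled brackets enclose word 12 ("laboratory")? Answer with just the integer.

8

The word sits inside N, which is inside NP, inside PP, inside NP, inside PP, inside NP, inside NP, inside S — 8 brackets in all.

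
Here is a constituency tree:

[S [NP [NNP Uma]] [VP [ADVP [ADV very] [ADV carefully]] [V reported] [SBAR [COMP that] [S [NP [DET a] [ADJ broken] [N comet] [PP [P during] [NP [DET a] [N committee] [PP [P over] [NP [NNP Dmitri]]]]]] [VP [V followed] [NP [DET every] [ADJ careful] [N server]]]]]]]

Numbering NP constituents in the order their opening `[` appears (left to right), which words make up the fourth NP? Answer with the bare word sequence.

Dmitri

The NP opening brackets appear, in order, over: "Uma"; "a broken comet during a committee over Dmitri"; "a committee over Dmitri"; "Dmitri"; "every careful server". The fourth one spans "Dmitri".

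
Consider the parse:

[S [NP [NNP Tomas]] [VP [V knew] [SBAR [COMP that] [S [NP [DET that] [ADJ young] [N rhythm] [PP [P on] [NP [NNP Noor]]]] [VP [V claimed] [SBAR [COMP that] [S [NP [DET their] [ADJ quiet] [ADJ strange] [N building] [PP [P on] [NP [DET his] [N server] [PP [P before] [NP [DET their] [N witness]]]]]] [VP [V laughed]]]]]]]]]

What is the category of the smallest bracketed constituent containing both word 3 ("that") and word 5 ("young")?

SBAR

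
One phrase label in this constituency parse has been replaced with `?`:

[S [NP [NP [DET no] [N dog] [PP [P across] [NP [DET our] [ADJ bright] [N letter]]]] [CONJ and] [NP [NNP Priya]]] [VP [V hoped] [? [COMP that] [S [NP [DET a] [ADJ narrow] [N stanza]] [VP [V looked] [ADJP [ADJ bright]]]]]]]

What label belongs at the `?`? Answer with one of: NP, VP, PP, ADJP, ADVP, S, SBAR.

SBAR

A constituent whose immediate children are COMP 'that', S is a subordinate clause: SBAR.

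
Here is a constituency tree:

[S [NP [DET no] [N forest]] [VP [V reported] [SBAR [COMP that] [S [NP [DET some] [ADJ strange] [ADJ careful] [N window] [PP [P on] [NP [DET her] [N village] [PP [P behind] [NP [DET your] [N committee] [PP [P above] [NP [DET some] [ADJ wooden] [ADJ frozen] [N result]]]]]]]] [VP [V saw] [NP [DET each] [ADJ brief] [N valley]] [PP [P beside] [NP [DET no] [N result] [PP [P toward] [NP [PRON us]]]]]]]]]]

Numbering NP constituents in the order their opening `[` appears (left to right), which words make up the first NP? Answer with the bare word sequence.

Opening `[NP` markers occur at word positions 1, 5, 10, 13, 16, 21, 25, 28; the first of these opens the constituent [NP no forest].

no forest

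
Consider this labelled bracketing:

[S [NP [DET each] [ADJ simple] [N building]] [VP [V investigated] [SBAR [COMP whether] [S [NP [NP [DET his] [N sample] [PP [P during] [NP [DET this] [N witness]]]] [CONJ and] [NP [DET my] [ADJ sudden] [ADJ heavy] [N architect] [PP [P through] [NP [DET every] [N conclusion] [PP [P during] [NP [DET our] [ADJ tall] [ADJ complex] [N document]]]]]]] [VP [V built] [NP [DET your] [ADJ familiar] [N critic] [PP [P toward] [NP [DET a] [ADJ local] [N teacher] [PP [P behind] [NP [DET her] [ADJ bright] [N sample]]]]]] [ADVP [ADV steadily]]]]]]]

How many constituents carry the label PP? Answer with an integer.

5

Listing each PP by its span: [PP during this witness]; [PP through every conclusion during our tall complex document]; [PP during our tall complex document]; [PP toward a local teacher behind her bright sample]; [PP behind her bright sample] — that makes 5.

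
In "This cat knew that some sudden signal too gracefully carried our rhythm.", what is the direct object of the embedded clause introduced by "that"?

"carried" heads the VP of the embedded clause introduced by "that", and "our rhythm" is its direct object.

our rhythm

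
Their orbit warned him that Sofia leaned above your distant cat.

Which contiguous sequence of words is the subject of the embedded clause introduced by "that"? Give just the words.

Sofia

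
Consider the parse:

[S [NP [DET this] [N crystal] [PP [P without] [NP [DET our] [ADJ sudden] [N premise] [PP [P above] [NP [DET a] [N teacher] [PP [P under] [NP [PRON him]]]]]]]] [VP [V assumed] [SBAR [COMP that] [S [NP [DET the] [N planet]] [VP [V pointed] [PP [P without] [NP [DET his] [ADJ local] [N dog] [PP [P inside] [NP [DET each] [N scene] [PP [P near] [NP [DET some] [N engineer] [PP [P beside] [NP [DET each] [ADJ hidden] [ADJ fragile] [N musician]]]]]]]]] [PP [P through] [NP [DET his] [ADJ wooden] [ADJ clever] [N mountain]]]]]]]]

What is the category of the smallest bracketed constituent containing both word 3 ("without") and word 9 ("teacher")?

PP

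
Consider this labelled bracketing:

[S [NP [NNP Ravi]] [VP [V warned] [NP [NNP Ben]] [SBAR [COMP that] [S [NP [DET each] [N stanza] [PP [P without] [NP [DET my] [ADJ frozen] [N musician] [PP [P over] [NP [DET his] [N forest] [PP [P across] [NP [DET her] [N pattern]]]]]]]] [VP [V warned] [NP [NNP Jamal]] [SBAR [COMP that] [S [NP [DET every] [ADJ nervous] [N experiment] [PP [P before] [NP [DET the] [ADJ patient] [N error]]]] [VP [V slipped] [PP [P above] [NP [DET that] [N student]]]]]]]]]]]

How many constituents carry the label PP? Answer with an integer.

5

Listing each PP by its span: [PP without my frozen musician over his forest across her pattern]; [PP over his forest across her pattern]; [PP across her pattern]; [PP before the patient error]; [PP above that student] — that makes 5.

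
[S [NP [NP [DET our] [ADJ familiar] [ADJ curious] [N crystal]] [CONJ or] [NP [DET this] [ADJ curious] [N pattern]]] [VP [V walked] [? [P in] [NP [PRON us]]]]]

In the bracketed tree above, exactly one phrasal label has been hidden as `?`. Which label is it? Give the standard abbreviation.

PP

The `?` node immediately contains: P 'in', NP. That is the internal structure of a prepositional phrase, so the label is PP.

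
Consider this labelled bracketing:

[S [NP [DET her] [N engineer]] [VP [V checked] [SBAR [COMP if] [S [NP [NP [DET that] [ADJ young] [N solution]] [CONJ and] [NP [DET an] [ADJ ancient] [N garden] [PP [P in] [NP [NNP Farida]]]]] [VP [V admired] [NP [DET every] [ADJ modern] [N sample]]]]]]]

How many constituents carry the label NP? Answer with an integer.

The NP constituents are: [NP her engineer]; [NP that young solution and an ancient garden in Farida]; [NP that young solution]; [NP an ancient garden in Farida]; [NP Farida]; [NP every modern sample]. Total: 6.

6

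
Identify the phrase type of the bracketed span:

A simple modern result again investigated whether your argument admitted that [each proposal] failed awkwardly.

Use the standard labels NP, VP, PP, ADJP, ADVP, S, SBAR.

NP

The bracketed span "each proposal" is headed by "proposal", making it a noun phrase (NP).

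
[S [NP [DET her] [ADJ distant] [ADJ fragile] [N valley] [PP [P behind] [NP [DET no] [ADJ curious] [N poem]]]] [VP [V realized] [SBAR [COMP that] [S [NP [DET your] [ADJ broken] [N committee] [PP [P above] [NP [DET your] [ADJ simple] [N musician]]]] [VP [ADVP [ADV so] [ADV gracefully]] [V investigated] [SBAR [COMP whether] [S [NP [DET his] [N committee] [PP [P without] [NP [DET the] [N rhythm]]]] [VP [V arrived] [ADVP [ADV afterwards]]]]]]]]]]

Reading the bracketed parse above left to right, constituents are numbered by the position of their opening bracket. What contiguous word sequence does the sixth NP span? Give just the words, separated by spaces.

the rhythm

In left-to-right order the NP constituents are "her distant fragile valley behind no curious poem"; "no curious poem"; "your broken committee above your simple musician"; "your simple musician"; "his committee without the rhythm"; "the rhythm". Number 6 is "the rhythm".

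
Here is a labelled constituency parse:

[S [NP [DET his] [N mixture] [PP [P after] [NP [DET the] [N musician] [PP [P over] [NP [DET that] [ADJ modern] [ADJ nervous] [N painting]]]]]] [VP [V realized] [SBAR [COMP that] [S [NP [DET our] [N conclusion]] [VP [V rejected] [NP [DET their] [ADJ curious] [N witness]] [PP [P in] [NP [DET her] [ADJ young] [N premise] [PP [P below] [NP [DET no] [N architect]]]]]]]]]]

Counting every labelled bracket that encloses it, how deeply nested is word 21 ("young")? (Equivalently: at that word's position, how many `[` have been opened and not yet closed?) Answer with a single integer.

8

Counting open brackets not yet closed at "young": [S [VP [SBAR [S [VP [PP [NP [ADJ = 8.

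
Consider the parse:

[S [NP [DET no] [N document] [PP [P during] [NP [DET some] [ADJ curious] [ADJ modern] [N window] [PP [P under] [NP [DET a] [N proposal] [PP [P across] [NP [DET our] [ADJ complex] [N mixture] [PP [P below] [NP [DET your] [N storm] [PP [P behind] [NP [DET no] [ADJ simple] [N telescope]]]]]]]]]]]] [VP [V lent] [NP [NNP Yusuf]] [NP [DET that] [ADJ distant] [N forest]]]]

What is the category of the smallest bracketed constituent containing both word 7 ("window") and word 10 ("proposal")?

NP

Both words fall inside [NP some curious modern window under a proposal across our complex mixture below your storm behind no simple telescope] (words 4–21), and no smaller constituent contains them both. Label: NP.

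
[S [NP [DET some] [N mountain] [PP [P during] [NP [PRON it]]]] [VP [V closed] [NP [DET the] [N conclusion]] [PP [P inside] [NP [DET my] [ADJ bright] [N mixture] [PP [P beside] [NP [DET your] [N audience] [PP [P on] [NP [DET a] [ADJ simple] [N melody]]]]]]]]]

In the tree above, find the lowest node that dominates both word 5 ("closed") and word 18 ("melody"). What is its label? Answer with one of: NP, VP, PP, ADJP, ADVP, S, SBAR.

Word 5 lies under S → VP → V; word 18 lies under S → VP → PP → NP → PP → NP → PP → NP → N. The lowest shared node is the VP.

VP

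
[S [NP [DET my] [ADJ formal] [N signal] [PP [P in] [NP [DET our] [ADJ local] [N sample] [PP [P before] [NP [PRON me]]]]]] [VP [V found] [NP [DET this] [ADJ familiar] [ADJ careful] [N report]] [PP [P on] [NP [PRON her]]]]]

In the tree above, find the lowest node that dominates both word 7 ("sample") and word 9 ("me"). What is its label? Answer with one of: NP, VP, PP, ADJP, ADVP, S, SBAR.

NP

The smallest bracket enclosing both words is [NP our local sample before me], so the label is NP.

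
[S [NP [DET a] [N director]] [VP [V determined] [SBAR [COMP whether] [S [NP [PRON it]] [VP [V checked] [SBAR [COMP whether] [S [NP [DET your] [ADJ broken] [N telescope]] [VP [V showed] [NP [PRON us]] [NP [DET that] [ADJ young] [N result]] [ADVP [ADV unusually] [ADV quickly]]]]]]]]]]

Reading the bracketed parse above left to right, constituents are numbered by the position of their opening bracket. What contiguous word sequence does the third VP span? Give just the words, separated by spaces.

The VP opening brackets appear, in order, over: "determined whether it checked whether your broken telescope showed us that young result unusually quickly"; "checked whether your broken telescope showed us that young result unusually quickly"; "showed us that young result unusually quickly". The third one spans "showed us that young result unusually quickly".

showed us that young result unusually quickly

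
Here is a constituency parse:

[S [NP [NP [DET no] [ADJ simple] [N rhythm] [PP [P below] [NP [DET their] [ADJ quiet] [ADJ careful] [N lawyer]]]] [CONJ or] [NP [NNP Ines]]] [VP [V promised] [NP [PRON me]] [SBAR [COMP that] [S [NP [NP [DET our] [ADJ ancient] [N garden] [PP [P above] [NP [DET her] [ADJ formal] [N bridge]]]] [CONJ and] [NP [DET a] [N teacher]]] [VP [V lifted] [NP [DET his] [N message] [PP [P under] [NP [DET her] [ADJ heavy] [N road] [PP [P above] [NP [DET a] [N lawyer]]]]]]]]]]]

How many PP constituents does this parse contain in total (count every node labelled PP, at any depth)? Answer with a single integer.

4

Listing each PP by its span: [PP below their quiet careful lawyer]; [PP above her formal bridge]; [PP under her heavy road above a lawyer]; [PP above a lawyer] — that makes 4.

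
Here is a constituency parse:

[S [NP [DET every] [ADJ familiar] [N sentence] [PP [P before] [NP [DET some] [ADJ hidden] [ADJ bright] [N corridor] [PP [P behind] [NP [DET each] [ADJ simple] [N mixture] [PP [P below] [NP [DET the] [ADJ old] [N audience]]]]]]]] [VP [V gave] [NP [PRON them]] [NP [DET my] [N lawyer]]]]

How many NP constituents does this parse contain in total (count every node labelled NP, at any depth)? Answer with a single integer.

Listing each NP by its span: [NP every familiar sentence before some hidden bright corridor behind each simple mixture below the old audience]; [NP some hidden bright corridor behind each simple mixture below the old audience]; [NP each simple mixture below the old audience]; [NP the old audience]; [NP them]; [NP my lawyer] — that makes 6.

6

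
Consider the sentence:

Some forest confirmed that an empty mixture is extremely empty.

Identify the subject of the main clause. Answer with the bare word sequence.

In the main clause the verb is "confirmed"; the NP preceding it, "some forest", is the subject.

some forest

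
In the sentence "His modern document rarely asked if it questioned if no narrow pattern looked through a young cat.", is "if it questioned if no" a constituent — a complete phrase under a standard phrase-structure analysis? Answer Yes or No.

No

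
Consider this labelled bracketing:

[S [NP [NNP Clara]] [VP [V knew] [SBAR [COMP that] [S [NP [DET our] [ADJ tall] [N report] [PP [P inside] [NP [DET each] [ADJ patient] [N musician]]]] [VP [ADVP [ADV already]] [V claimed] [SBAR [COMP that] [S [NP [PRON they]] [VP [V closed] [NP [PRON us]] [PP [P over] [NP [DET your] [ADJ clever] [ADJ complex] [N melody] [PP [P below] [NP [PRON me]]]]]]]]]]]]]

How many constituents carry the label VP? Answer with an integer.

The VP constituents are: [VP knew that our tall report inside each patient musician already claimed that they closed us over your clever complex melody below me]; [VP already claimed that they closed us over your clever complex melody below me]; [VP closed us over your clever complex melody below me]. Total: 3.

3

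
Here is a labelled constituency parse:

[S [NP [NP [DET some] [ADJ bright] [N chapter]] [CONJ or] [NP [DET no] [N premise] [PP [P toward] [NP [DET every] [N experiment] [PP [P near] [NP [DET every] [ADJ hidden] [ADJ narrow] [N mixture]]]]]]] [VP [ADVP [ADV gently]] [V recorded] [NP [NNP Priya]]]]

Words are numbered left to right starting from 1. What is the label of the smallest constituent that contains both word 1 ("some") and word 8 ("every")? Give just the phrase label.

NP

The smallest bracket enclosing both words is [NP some bright chapter or no premise toward every experiment near every hidden narrow mixture], so the label is NP.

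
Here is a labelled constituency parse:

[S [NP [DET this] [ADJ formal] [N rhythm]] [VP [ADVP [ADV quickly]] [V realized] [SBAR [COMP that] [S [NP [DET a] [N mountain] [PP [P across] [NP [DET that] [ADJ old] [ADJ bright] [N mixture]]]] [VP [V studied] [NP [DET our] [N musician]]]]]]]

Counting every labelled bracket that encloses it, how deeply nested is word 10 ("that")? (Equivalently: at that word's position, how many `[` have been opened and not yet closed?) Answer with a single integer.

8

Counting open brackets not yet closed at "that": [S [VP [SBAR [S [NP [PP [NP [DET = 8.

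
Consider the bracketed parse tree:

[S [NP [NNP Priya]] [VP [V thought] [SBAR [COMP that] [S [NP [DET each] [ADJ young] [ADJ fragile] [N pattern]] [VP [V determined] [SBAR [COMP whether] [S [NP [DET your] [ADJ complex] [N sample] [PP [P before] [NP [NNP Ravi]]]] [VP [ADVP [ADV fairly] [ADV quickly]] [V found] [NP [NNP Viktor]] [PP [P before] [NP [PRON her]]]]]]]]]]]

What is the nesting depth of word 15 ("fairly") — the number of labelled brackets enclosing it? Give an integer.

Counting open brackets not yet closed at "fairly": [S [VP [SBAR [S [VP [SBAR [S [VP [ADVP [ADV = 10.

10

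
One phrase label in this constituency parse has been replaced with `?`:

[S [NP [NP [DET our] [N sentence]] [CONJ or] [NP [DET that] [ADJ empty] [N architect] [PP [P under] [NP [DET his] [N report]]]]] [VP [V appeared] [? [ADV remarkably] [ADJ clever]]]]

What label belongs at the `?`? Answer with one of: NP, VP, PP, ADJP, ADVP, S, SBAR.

ADJP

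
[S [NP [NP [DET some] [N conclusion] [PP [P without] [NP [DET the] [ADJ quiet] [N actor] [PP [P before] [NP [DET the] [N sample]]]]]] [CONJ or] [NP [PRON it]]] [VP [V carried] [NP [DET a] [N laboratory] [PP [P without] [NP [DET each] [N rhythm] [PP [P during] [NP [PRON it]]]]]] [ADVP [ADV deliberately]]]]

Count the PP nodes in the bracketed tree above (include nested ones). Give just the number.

4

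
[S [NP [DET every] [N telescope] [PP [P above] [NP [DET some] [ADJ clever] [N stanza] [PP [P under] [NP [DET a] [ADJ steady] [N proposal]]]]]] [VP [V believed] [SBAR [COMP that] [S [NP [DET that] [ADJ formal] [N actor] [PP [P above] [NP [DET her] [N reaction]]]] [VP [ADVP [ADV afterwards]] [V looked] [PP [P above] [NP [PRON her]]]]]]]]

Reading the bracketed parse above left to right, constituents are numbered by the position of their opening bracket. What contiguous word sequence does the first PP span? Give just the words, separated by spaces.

In left-to-right order the PP constituents are "above some clever stanza under a steady proposal"; "under a steady proposal"; "above her reaction"; "above her". Number 1 is "above some clever stanza under a steady proposal".

above some clever stanza under a steady proposal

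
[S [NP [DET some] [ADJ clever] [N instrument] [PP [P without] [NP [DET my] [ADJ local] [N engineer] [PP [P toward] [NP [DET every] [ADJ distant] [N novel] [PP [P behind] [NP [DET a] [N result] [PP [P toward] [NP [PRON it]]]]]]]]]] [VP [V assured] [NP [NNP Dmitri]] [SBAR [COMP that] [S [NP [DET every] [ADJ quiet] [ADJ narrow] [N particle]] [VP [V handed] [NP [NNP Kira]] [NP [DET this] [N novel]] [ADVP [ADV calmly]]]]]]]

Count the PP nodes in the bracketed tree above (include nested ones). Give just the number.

4

Listing each PP by its span: [PP without my local engineer toward every distant novel behind a result toward it]; [PP toward every distant novel behind a result toward it]; [PP behind a result toward it]; [PP toward it] — that makes 4.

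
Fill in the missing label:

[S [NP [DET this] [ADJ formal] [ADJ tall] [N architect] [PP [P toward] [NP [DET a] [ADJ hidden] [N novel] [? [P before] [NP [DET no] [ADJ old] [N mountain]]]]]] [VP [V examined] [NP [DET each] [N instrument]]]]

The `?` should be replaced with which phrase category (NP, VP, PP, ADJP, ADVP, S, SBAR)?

PP

Looking at what the `?` directly dominates — P 'before', NP — this is a prepositional phrase (PP).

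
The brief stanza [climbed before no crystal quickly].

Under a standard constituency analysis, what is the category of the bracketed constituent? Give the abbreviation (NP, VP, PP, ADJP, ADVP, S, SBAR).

VP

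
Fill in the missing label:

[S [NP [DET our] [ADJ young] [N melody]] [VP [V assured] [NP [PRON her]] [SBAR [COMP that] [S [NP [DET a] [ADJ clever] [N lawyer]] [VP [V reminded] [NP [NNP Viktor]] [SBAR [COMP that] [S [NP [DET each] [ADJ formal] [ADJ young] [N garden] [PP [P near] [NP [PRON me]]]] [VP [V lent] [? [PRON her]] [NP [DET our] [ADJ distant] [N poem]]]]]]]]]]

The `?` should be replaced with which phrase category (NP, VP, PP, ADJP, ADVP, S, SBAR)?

The `?` node immediately contains: PRON 'her'. That is the internal structure of a noun phrase, so the label is NP.

NP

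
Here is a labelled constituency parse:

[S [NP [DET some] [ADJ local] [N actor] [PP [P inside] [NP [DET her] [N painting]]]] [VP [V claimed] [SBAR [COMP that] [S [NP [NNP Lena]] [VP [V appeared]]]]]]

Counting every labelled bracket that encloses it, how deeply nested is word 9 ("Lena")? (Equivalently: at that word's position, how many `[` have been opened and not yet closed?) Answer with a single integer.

6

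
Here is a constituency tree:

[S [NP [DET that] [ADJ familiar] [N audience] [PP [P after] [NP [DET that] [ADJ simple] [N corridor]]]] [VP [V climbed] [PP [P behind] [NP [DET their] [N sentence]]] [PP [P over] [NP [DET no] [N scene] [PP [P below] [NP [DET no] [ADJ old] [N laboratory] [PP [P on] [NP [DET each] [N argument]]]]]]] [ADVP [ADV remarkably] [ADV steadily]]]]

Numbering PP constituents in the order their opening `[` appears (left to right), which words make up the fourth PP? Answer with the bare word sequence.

In left-to-right order the PP constituents are "after that simple corridor"; "behind their sentence"; "over no scene below no old laboratory on each argument"; "below no old laboratory on each argument"; "on each argument". Number 4 is "below no old laboratory on each argument".

below no old laboratory on each argument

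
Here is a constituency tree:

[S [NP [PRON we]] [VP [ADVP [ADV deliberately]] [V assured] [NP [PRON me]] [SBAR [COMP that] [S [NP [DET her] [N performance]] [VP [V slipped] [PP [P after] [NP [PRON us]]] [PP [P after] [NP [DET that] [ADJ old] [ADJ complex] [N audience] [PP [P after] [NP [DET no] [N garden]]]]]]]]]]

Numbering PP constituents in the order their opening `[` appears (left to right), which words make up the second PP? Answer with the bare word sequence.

In left-to-right order the PP constituents are "after us"; "after that old complex audience after no garden"; "after no garden". Number 2 is "after that old complex audience after no garden".

after that old complex audience after no garden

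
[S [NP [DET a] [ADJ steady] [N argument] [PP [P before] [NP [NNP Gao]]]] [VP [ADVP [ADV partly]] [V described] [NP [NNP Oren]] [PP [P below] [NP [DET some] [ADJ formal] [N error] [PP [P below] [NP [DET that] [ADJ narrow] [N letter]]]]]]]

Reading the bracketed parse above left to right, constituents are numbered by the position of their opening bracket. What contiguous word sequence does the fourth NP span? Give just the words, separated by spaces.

some formal error below that narrow letter

The NP opening brackets appear, in order, over: "a steady argument before Gao"; "Gao"; "Oren"; "some formal error below that narrow letter"; "that narrow letter". The fourth one spans "some formal error below that narrow letter".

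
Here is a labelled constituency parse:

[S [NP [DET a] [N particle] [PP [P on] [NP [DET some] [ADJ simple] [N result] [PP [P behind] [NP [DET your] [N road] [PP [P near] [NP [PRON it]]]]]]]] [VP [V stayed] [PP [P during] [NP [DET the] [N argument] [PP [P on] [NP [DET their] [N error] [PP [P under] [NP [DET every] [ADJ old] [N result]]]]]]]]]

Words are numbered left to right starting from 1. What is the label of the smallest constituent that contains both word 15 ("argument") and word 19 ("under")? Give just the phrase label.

Word 15 lies under S → VP → PP → NP → N; word 19 lies under S → VP → PP → NP → PP → NP → PP → P. The lowest shared node is the NP.

NP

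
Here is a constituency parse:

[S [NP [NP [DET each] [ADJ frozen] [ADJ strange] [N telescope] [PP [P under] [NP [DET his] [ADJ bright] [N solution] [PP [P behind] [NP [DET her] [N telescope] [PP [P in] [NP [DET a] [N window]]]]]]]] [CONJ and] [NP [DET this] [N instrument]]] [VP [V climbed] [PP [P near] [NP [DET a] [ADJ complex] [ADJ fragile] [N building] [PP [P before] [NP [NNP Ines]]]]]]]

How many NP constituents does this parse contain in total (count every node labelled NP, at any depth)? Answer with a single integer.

8

Scanning left to right, an opening `[NP` appears at word positions 1, 1, 6, 10, 13, 16, 20, 25 — 8 in total.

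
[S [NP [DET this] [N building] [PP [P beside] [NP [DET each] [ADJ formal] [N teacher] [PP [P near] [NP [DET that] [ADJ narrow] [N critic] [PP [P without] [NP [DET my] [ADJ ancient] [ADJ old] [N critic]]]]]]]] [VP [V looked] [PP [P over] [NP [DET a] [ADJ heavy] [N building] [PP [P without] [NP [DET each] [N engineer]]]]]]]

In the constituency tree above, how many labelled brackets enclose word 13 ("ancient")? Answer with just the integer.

9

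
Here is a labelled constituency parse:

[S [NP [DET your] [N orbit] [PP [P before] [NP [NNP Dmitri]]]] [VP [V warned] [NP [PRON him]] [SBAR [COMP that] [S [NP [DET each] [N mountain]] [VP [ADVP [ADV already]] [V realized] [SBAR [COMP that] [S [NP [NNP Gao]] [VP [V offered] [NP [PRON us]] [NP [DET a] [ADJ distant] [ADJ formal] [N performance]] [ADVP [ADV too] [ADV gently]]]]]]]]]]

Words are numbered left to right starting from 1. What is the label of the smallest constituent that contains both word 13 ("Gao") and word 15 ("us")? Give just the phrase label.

S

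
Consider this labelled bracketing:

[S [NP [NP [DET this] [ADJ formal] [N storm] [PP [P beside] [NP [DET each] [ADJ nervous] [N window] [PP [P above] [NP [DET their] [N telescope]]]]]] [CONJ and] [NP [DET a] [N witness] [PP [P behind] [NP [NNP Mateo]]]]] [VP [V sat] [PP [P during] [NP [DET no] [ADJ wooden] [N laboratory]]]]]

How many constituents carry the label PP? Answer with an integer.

4

Listing each PP by its span: [PP beside each nervous window above their telescope]; [PP above their telescope]; [PP behind Mateo]; [PP during no wooden laboratory] — that makes 4.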